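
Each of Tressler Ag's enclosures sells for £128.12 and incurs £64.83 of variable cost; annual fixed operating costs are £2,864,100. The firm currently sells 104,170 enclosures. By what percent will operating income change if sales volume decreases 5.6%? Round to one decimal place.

Total contribution margin = 104,170 × £63.29 = £6,592,919.30.
Subtracting fixed costs: EBIT = £6,592,919.30 − £2,864,100 = £3,728,819.30.
So DOL = total CM / EBIT = £6,592,919.30 / £3,728,819.30 = 1.7681.
Operating income changes by 1.7681 × -5.6% = -9.9%.

-9.9%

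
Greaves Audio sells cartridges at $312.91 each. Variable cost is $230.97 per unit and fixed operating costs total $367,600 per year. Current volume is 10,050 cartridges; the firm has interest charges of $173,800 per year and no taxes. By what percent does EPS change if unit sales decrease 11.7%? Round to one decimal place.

-34.2%

Total contribution margin = 10,050 × $81.94 = $823,497.00.
EBIT = $823,497.00 − $367,600 = $455,897.00.
Interest = $173,800.00, so EBIT − I = $282,097.00.
DCL = total CM / (EBIT − I) = $823,497.00 / $282,097.00 = 2.9192.
%ΔEPS = DCL × %ΔSales = 2.9192 × -11.7% = -34.2%.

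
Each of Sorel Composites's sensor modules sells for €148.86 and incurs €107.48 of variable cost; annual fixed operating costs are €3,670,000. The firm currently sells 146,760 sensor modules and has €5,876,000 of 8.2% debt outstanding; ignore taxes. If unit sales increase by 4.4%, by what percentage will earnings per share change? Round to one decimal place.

+13.9%

At 146,760 units, contribution = 146,760 × €41.38 = €6,072,928.80.
EBIT = €6,072,928.80 − €3,670,000 = €2,402,928.80.
Interest = €481,832.00, so EBIT − I = €1,921,096.80.
DCL = total CM / (EBIT − I) = €6,072,928.80 / €1,921,096.80 = 3.1612.
EPS therefore changes by 3.1612 × (+4.4%) = +13.9%.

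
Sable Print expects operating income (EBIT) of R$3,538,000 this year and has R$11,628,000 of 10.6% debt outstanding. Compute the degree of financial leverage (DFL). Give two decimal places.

Annual interest charges come to R$1,232,568.00.
DFL = EBIT ÷ (EBIT − I) = R$3,538,000 ÷ (R$3,538,000 − R$1,232,568.00) = R$3,538,000 ÷ R$2,305,432.00 = 1.5346.

1.53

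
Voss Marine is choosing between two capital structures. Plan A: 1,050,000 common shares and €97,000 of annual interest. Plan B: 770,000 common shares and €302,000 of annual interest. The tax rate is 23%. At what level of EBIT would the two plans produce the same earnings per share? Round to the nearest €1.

€865,750

Set EPS_A = EPS_B: (EBIT − €97,000)(1 − 0.23) ÷ 1,050,000 = (EBIT − €302,000)(1 − 0.23) ÷ 770,000.
The (1 − t) factor cancels: (EBIT − 97,000) × 770,000 = (EBIT − 302,000) × 1,050,000.
EBIT × (1,050,000 − 770,000) = 302,000 × 1,050,000 − 97,000 × 770,000 = 242,410,000,000, so EBIT = 242,410,000,000 ÷ 280,000 = 865,750.00.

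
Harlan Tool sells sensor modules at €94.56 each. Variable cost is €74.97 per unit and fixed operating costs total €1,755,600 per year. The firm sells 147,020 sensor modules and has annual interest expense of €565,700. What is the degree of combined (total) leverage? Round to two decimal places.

5.15

At 147,020 units, contribution = 147,020 × €19.59 = €2,880,121.80.
Operating income = contribution − fixed costs = €2,880,121.80 − €1,755,600 = €1,124,521.80. Interest = €565,700.00.
DOL = €2,880,121.80 ÷ €1,124,521.80 = 2.5612; DFL = €1,124,521.80 ÷ €558,821.80 = 2.0123.
Combined leverage = 2.5612 × 2.0123 = 5.1539.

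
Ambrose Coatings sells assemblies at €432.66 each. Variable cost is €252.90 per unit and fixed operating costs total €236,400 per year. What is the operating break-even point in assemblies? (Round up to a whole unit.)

Contribution margin per unit = €432.66 − €252.90 = €179.76.
Break-even Q = €236,400 / €179.76 = 1,315.09 → 1,316 assemblies.

1,316 assemblies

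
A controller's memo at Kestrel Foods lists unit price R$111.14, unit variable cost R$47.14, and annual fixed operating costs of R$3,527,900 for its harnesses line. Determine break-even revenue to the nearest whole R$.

Contribution margin per unit = R$111.14 − R$47.14 = R$64.00, a CM ratio of R$64.00 ÷ R$111.14 = 0.5759.
Break-even revenue = fixed costs × price ÷ CM = R$3,527,900 × R$111.14 ÷ R$64.00 = R$6,126,419.

R$6,126,419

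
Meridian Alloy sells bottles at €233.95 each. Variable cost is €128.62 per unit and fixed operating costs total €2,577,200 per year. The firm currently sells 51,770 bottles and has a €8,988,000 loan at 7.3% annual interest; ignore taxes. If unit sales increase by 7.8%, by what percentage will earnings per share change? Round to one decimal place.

+19.2%

Total contribution margin = 51,770 × €105.33 = €5,452,934.10.
Subtracting fixed costs: EBIT = €5,452,934.10 − €2,577,200 = €2,875,734.10.
Interest = €656,124.00, so EBIT − I = €2,219,610.10.
DCL = total CM / (EBIT − I) = €5,452,934.10 / €2,219,610.10 = 2.4567.
EPS therefore changes by 2.4567 × (+7.8%) = +19.2%.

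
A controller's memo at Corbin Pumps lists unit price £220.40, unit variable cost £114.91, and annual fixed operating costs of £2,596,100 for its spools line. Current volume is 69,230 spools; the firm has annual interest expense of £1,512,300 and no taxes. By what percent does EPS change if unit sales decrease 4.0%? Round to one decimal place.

At 69,230 units, contribution = 69,230 × £105.49 = £7,303,072.70.
Subtracting fixed costs: EBIT = £7,303,072.70 − £2,596,100 = £4,706,972.70.
Interest = £1,512,300.00, so EBIT − I = £3,194,672.70.
DCL = total CM / (EBIT − I) = £7,303,072.70 / £3,194,672.70 = 2.2860.
%ΔEPS = DCL × %ΔSales = 2.2860 × -4.0% = -9.1%.

-9.1%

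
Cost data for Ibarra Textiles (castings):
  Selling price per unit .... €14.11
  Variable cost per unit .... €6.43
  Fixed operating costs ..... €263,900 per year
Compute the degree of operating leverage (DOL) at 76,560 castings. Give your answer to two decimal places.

1.81

At 76,560 units, contribution = 76,560 × €7.68 = €587,980.80.
Operating income = contribution − fixed costs = €587,980.80 − €263,900 = €324,080.80.
DOL = contribution ÷ EBIT = €587,980.80 ÷ €324,080.80 = 1.8143.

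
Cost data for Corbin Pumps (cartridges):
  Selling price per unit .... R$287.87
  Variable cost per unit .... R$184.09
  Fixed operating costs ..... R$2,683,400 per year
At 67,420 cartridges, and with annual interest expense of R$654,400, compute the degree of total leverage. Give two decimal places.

Total contribution margin = 67,420 × R$103.78 = R$6,996,847.60.
EBIT = R$6,996,847.60 − R$2,683,400 = R$4,313,447.60. Interest = R$654,400.00.
DOL = R$6,996,847.60 ÷ R$4,313,447.60 = 1.6221; DFL = R$4,313,447.60 ÷ R$3,659,047.60 = 1.1788.
Combined leverage = 1.6221 × 1.1788 = 1.9121.

1.91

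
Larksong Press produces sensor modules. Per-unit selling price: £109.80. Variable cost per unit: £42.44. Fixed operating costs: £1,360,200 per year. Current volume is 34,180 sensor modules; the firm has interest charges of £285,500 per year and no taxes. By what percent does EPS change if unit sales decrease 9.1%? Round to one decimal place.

At 34,180 units, contribution = 34,180 × £67.36 = £2,302,364.80.
EBIT = £2,302,364.80 − £1,360,200 = £942,164.80.
After interest of £285,500.00, pre-tax earnings = £656,664.80.
DCL = total CM / (EBIT − I) = £2,302,364.80 / £656,664.80 = 3.5061.
EPS therefore changes by 3.5061 × (-9.1%) = -31.9%.

-31.9%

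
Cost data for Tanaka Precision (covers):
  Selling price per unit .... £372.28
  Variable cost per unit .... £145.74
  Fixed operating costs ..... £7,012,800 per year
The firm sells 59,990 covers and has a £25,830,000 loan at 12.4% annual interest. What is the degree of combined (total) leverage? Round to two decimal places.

At 59,990 units, contribution = 59,990 × £226.54 = £13,590,134.60.
EBIT = £13,590,134.60 − £7,012,800 = £6,577,334.60. Interest = £3,202,920.00.
DOL = £13,590,134.60 ÷ £6,577,334.60 = 2.0662; DFL = £6,577,334.60 ÷ £3,374,414.60 = 1.9492.
Combined leverage = 2.0662 × 1.9492 = 4.0274.

4.03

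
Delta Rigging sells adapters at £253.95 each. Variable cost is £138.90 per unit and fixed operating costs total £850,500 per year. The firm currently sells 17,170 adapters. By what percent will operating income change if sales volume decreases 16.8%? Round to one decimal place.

-29.5%

Contribution at this volume is 17,170 × £115.05 = £1,975,408.50.
Subtracting fixed costs: EBIT = £1,975,408.50 − £850,500 = £1,124,908.50.
DOL = contribution ÷ EBIT = £1,975,408.50 ÷ £1,124,908.50 = 1.7561.
Operating income changes by 1.7561 × -16.8% = -29.5%.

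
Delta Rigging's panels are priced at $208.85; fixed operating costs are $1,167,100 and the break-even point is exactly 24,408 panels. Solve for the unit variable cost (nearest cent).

At break-even, FC = Q × (P − VC), so P − VC = $1,167,100 ÷ 24,408 = $47.8163.
Hence VC = price − CM = $208.85 − $47.8163 = $161.03.

$161.03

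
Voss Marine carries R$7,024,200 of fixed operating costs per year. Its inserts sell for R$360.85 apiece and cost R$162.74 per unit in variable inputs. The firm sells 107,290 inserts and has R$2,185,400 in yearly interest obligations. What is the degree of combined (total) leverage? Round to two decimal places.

Contribution at this volume is 107,290 × R$198.11 = R$21,255,221.90.
EBIT = R$21,255,221.90 − R$7,024,200 = R$14,231,021.90. Interest = R$2,185,400.00, so EBIT − I = R$12,045,621.90.
Degree of total leverage = total CM / (EBIT − interest) = R$21,255,221.90 / R$12,045,621.90 = 1.7646.

1.76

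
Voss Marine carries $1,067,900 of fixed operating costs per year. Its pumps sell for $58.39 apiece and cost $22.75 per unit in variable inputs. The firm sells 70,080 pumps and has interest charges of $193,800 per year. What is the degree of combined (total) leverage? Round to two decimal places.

Total contribution margin = 70,080 × $35.64 = $2,497,651.20.
Subtracting fixed costs: EBIT = $2,497,651.20 − $1,067,900 = $1,429,751.20. Interest = $193,800.00.
DOL = $2,497,651.20 ÷ $1,429,751.20 = 1.7469; DFL = $1,429,751.20 ÷ $1,235,951.20 = 1.1568.
DCL = DOL × DFL = 1.7469 × 1.1568 = 2.0208.

2.02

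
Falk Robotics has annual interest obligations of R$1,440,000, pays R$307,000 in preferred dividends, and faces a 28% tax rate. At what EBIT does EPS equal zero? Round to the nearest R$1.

R$1,866,389

Grossing the preferred dividend up to pre-tax terms: R$307,000 / (1 − 0.28) = R$426,388.89.
Financial break-even EBIT = interest + D_p ÷ (1 − t) = R$1,440,000 + R$426,388.89 = R$1,866,388.89.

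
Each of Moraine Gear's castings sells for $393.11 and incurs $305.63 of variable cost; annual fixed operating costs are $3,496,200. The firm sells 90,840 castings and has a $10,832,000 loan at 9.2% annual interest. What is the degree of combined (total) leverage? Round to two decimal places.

2.30

Total contribution margin = 90,840 × $87.48 = $7,946,683.20.
Subtracting fixed costs: EBIT = $7,946,683.20 − $3,496,200 = $4,450,483.20. Interest = $996,544.00, so EBIT − I = $3,453,939.20.
Degree of total leverage = total CM / (EBIT − interest) = $7,946,683.20 / $3,453,939.20 = 2.3008.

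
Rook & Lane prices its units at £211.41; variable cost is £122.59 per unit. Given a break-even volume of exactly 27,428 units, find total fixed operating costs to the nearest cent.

Unit CM = price − variable cost = £211.41 − £122.59 = £88.82.
Since BE = FC / CM, FC = 27,428 × £88.82 = £2,436,154.96.

£2,436,154.96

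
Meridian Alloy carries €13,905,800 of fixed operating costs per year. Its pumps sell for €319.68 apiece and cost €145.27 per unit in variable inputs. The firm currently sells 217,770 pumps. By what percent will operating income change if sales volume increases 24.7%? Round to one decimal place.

Total contribution margin = 217,770 × €174.41 = €37,981,265.70.
Subtracting fixed costs: EBIT = €37,981,265.70 − €13,905,800 = €24,075,465.70.
DOL = contribution ÷ EBIT = €37,981,265.70 ÷ €24,075,465.70 = 1.5776.
Operating income changes by 1.5776 × +24.7% = +39.0%.

+39.0%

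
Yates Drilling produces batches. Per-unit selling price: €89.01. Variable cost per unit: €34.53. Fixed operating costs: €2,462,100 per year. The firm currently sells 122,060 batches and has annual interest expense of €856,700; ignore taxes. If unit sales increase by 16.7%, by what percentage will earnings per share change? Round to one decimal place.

+33.3%

At 122,060 units, contribution = 122,060 × €54.48 = €6,649,828.80.
Subtracting fixed costs: EBIT = €6,649,828.80 − €2,462,100 = €4,187,728.80.
Interest = €856,700.00, so EBIT − I = €3,331,028.80.
Degree of combined leverage = contribution ÷ (EBIT − I) = €6,649,828.80 ÷ €3,331,028.80 = 1.9963.
%ΔEPS = DCL × %ΔSales = 1.9963 × +16.7% = +33.3%.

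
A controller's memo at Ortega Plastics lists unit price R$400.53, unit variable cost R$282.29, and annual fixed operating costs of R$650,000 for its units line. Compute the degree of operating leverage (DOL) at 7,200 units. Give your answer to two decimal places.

Contribution at this volume is 7,200 × R$118.24 = R$851,328.00.
Operating income = contribution − fixed costs = R$851,328.00 − R$650,000 = R$201,328.00.
Degree of operating leverage = R$851,328.00 / R$201,328.00 = 4.2286.

4.23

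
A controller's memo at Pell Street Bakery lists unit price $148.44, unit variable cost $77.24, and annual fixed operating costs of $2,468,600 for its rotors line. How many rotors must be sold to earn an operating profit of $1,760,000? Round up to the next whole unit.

Contribution margin per unit = $148.44 − $77.24 = $71.20.
Units = (FC + target) / CM = ($2,468,600 + $1,760,000) / $71.20 = 59,390.45, so 59,391 rotors.

59,391 rotors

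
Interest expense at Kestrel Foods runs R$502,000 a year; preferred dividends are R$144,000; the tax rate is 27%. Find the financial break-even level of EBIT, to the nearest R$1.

R$699,260

Preferred dividends are paid after tax, so their pre-tax equivalent is R$144,000 ÷ (1 − 0.27) = R$197,260.27.
EPS = 0 when EBIT covers interest plus the pre-tax preferred burden: R$502,000 + R$197,260.27 = R$699,260.27.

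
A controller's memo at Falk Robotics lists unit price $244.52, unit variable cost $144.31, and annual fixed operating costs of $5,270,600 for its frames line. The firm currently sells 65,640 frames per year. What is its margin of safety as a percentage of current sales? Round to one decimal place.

Unit CM = price − variable cost = $244.52 − $144.31 = $100.21. Break-even units = $5,270,600 ÷ $100.21 = 52,595.55; break-even revenue = 52,595.55 × $244.52 = $12,860,663.73.
Actual sales revenue = 65,640 × $244.52 = $16,050,292.80.
Margin of safety = ($16,050,292.80 − $12,860,663.73) ÷ $16,050,292.80 = 19.9%.

19.9%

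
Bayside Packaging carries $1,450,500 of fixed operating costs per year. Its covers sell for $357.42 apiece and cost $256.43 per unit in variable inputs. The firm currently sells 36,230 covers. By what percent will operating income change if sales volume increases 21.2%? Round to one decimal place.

+35.1%

Total contribution margin = 36,230 × $100.99 = $3,658,867.70.
Operating income = contribution − fixed costs = $3,658,867.70 − $1,450,500 = $2,208,367.70.
Degree of operating leverage = $3,658,867.70 / $2,208,367.70 = 1.6568.
So EBIT moves 1.6568 × (+21.2%) = +35.1%.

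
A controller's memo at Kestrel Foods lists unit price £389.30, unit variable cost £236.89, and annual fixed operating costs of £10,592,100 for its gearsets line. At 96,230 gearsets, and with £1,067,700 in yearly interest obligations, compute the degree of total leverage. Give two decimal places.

4.88

Contribution at this volume is 96,230 × £152.41 = £14,666,414.30.
Operating income = contribution − fixed costs = £14,666,414.30 − £10,592,100 = £4,074,314.30. Interest = £1,067,700.00.
DOL = £14,666,414.30 ÷ £4,074,314.30 = 3.5997; DFL = £4,074,314.30 ÷ £3,006,614.30 = 1.3551.
Combined leverage = 3.5997 × 1.3551 = 4.8780.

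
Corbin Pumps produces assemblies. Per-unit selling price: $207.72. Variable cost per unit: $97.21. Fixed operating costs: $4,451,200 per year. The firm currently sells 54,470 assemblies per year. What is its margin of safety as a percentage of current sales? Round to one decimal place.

Unit CM = price − variable cost = $207.72 − $97.21 = $110.51. Break-even units = $4,451,200 ÷ $110.51 = 40,278.71; break-even revenue = 40,278.71 × $207.72 = $8,366,693.19.
Actual sales revenue = 54,470 × $207.72 = $11,314,508.40.
Margin of safety = ($11,314,508.40 − $8,366,693.19) ÷ $11,314,508.40 = 26.1%.

26.1%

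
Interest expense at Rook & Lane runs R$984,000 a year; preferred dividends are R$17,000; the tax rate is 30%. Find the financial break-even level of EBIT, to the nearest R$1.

Preferred dividends are paid after tax, so their pre-tax equivalent is R$17,000 ÷ (1 − 0.30) = R$24,285.71.
Financial break-even EBIT = interest + D_p ÷ (1 − t) = R$984,000 + R$24,285.71 = R$1,008,285.71.

R$1,008,286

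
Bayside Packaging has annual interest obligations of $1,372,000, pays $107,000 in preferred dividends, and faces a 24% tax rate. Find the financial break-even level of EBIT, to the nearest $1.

$1,512,789

Grossing the preferred dividend up to pre-tax terms: $107,000 / (1 − 0.24) = $140,789.47.
Financial break-even EBIT = interest + D_p ÷ (1 − t) = $1,372,000 + $140,789.47 = $1,512,789.47.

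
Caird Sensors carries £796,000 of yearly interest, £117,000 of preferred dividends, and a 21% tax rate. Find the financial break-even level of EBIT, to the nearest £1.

£944,101

Grossing the preferred dividend up to pre-tax terms: £117,000 / (1 − 0.21) = £148,101.27.
EPS = 0 when EBIT covers interest plus the pre-tax preferred burden: £796,000 + £148,101.27 = £944,101.27.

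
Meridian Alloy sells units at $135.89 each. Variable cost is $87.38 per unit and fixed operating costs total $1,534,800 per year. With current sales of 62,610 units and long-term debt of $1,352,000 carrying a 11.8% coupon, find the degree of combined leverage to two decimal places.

2.26

Contribution at this volume is 62,610 × $48.51 = $3,037,211.10.
Subtracting fixed costs: EBIT = $3,037,211.10 − $1,534,800 = $1,502,411.10. Interest = $159,536.00, so EBIT − I = $1,342,875.10.
Degree of total leverage = total CM / (EBIT − interest) = $3,037,211.10 / $1,342,875.10 = 2.2617.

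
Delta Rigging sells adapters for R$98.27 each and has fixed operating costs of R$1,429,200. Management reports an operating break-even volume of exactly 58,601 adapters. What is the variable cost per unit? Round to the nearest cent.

R$73.88

Contribution per unit must be FC / Q = R$1,429,200 / 58,601 = R$24.3887.
Hence VC = price − CM = R$98.27 − R$24.3887 = R$73.88.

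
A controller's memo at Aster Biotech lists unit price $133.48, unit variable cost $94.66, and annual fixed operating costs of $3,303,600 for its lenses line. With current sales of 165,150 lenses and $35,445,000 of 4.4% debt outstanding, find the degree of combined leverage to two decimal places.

At 165,150 units, contribution = 165,150 × $38.82 = $6,411,123.00.
EBIT = $6,411,123.00 − $3,303,600 = $3,107,523.00. Interest = $1,559,580.00.
DOL = $6,411,123.00 ÷ $3,107,523.00 = 2.0631; DFL = $3,107,523.00 ÷ $1,547,943.00 = 2.0075.
Combined leverage = 2.0631 × 2.0075 = 4.1417.

4.14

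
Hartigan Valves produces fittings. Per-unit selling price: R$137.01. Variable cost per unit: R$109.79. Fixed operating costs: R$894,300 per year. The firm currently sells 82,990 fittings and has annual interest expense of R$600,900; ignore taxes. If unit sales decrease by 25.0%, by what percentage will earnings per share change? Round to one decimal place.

-73.9%

At 82,990 units, contribution = 82,990 × R$27.22 = R$2,258,987.80.
EBIT = R$2,258,987.80 − R$894,300 = R$1,364,687.80.
Interest = R$600,900.00, so EBIT − I = R$763,787.80.
DCL = total CM / (EBIT − I) = R$2,258,987.80 / R$763,787.80 = 2.9576.
EPS therefore changes by 2.9576 × (-25.0%) = -73.9%.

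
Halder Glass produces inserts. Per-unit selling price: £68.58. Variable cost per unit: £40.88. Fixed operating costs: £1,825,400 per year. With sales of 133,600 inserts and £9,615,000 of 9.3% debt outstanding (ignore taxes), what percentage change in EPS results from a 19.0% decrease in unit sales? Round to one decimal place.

Contribution at this volume is 133,600 × £27.70 = £3,700,720.00.
EBIT = £3,700,720.00 − £1,825,400 = £1,875,320.00.
Interest = £894,195.00, so EBIT − I = £981,125.00.
Degree of combined leverage = contribution ÷ (EBIT − I) = £3,700,720.00 ÷ £981,125.00 = 3.7719.
%ΔEPS = DCL × %ΔSales = 3.7719 × -19.0% = -71.7%.

-71.7%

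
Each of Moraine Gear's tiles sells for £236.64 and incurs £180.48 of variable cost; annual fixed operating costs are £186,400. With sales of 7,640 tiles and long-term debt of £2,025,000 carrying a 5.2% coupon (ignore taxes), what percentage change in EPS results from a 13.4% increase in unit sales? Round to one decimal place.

Contribution at this volume is 7,640 × £56.16 = £429,062.40.
Subtracting fixed costs: EBIT = £429,062.40 − £186,400 = £242,662.40.
After interest of £105,300.00, pre-tax earnings = £137,362.40.
Degree of combined leverage = contribution ÷ (EBIT − I) = £429,062.40 ÷ £137,362.40 = 3.1236.
EPS therefore changes by 3.1236 × (+13.4%) = +41.9%.

+41.9%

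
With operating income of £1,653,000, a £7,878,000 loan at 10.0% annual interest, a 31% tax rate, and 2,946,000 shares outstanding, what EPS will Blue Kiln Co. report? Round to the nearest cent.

£0.20

Interest = £787,800.00, so EBT = £1,653,000 − £787,800.00 = £865,200.00.
After tax at 31%: net income = £865,200.00 × 0.69 = £596,988.00.
EPS = £596,988.00 ÷ 2,946,000 = £0.20.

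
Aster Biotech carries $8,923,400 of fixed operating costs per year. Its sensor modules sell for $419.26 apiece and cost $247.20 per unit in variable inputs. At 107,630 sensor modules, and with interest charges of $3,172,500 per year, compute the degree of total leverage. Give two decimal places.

2.88

At 107,630 units, contribution = 107,630 × $172.06 = $18,518,817.80.
Subtracting fixed costs: EBIT = $18,518,817.80 − $8,923,400 = $9,595,417.80. Interest = $3,172,500.00, so EBIT − I = $6,422,917.80.
DCL = contribution ÷ (EBIT − I) = $18,518,817.80 ÷ $6,422,917.80 = 2.8832.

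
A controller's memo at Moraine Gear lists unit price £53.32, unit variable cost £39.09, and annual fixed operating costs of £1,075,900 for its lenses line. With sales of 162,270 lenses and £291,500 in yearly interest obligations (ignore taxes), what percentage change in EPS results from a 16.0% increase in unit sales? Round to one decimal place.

+39.2%

Contribution at this volume is 162,270 × £14.23 = £2,309,102.10.
Subtracting fixed costs: EBIT = £2,309,102.10 − £1,075,900 = £1,233,202.10.
Interest = £291,500.00, so EBIT − I = £941,702.10.
DCL = total CM / (EBIT − I) = £2,309,102.10 / £941,702.10 = 2.4521.
%ΔEPS = DCL × %ΔSales = 2.4521 × +16.0% = +39.2%.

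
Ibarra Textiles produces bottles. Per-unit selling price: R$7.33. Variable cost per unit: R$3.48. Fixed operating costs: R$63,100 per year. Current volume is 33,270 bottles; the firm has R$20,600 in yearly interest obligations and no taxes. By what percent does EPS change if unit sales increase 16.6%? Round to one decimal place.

+47.9%

Contribution at this volume is 33,270 × R$3.85 = R$128,089.50.
Subtracting fixed costs: EBIT = R$128,089.50 − R$63,100 = R$64,989.50.
Interest = R$20,600.00, so EBIT − I = R$44,389.50.
DCL = total CM / (EBIT − I) = R$128,089.50 / R$44,389.50 = 2.8856.
EPS therefore changes by 2.8856 × (+16.6%) = +47.9%.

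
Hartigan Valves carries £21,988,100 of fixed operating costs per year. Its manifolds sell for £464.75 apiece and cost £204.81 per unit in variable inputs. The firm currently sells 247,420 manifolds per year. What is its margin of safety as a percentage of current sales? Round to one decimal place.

65.8%

Unit CM = price − variable cost = £464.75 − £204.81 = £259.94. Break-even units = £21,988,100 ÷ £259.94 = 84,589.14; break-even revenue = 84,589.14 × £464.75 = £39,312,800.93.
Actual sales revenue = 247,420 × £464.75 = £114,988,445.00.
Margin of safety = (£114,988,445.00 − £39,312,800.93) ÷ £114,988,445.00 = 65.8%.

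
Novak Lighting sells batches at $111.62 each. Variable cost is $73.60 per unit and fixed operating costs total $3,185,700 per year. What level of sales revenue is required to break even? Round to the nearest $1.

$9,352,652

Contribution margin per unit = $111.62 − $73.60 = $38.02, a CM ratio of $38.02 ÷ $111.62 = 0.3406.
Break-even sales = FC ÷ CM ratio = $3,185,700 × $111.62 / $38.02 = $9,352,652.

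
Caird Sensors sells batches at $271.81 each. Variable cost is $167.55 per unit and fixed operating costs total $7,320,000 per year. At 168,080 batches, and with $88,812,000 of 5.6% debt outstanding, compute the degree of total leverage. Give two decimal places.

At 168,080 units, contribution = 168,080 × $104.26 = $17,524,020.80.
Operating income = contribution − fixed costs = $17,524,020.80 − $7,320,000 = $10,204,020.80. Interest = $4,973,472.00, so EBIT − I = $5,230,548.80.
Degree of total leverage = total CM / (EBIT − interest) = $17,524,020.80 / $5,230,548.80 = 3.3503.

3.35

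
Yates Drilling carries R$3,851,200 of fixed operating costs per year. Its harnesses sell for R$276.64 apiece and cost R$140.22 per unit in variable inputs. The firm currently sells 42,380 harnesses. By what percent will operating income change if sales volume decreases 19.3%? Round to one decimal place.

-57.8%

Total contribution margin = 42,380 × R$136.42 = R$5,781,479.60.
Subtracting fixed costs: EBIT = R$5,781,479.60 − R$3,851,200 = R$1,930,279.60.
So DOL = total CM / EBIT = R$5,781,479.60 / R$1,930,279.60 = 2.9952.
%ΔEBIT = DOL × %ΔSales = 2.9952 × -19.3% = -57.8%.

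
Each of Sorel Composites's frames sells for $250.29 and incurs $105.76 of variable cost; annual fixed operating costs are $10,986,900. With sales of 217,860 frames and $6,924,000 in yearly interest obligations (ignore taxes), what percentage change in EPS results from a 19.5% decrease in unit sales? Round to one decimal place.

Contribution at this volume is 217,860 × $144.53 = $31,487,305.80.
Subtracting fixed costs: EBIT = $31,487,305.80 − $10,986,900 = $20,500,405.80.
After interest of $6,924,000.00, pre-tax earnings = $13,576,405.80.
DCL = total CM / (EBIT − I) = $31,487,305.80 / $13,576,405.80 = 2.3193.
%ΔEPS = DCL × %ΔSales = 2.3193 × -19.5% = -45.2%.

-45.2%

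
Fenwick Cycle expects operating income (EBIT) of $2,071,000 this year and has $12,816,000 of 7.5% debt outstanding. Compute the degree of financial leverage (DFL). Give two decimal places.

1.87

Interest = $961,200.00.
DFL = EBIT ÷ (EBIT − I) = $2,071,000 ÷ ($2,071,000 − $961,200.00) = $2,071,000 ÷ $1,109,800.00 = 1.8661.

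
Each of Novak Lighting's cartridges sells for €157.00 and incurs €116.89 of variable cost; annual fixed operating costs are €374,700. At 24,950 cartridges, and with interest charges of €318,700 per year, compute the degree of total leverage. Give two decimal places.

3.26

At 24,950 units, contribution = 24,950 × €40.11 = €1,000,744.50.
EBIT = €1,000,744.50 − €374,700 = €626,044.50. Interest = €318,700.00.
DOL = €1,000,744.50 ÷ €626,044.50 = 1.5985; DFL = €626,044.50 ÷ €307,344.50 = 2.0369.
DCL = DOL × DFL = 1.5985 × 2.0369 = 3.2560.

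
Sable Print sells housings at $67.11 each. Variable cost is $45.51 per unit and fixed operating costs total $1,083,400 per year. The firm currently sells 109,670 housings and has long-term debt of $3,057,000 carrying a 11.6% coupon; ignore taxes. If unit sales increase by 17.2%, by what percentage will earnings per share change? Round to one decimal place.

+43.8%

Total contribution margin = 109,670 × $21.60 = $2,368,872.00.
EBIT = $2,368,872.00 − $1,083,400 = $1,285,472.00.
Interest = $354,612.00, so EBIT − I = $930,860.00.
DCL = total CM / (EBIT − I) = $2,368,872.00 / $930,860.00 = 2.5448.
%ΔEPS = DCL × %ΔSales = 2.5448 × +17.2% = +43.8%.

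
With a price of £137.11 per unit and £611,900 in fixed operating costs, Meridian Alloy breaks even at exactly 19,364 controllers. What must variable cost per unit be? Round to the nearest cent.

£105.51

At break-even, FC = Q × (P − VC), so P − VC = £611,900 ÷ 19,364 = £31.5999.
Hence VC = price − CM = £137.11 − £31.5999 = £105.51.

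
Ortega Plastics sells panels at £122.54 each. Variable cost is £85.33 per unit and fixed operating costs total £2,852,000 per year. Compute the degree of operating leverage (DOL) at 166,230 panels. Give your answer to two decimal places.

Total contribution margin = 166,230 × £37.21 = £6,185,418.30.
EBIT = £6,185,418.30 − £2,852,000 = £3,333,418.30.
Degree of operating leverage = £6,185,418.30 / £3,333,418.30 = 1.8556.

1.86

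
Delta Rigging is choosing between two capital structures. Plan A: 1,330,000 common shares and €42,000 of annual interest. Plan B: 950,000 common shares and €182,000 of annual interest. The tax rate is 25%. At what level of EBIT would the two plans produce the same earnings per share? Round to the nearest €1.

Set EPS_A = EPS_B: (EBIT − €42,000)(1 − 0.25) ÷ 1,330,000 = (EBIT − €182,000)(1 − 0.25) ÷ 950,000.
The (1 − t) factor cancels: (EBIT − 42,000) × 950,000 = (EBIT − 182,000) × 1,330,000.
Solving, EBIT = (182,000·1,330,000 − 42,000·950,000) / (1,330,000 − 950,000) = 202,160,000,000 / 380,000 = 532,000.00.

€532,000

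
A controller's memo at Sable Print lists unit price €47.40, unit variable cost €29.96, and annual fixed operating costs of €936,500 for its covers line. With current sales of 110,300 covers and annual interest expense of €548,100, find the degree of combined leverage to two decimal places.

At 110,300 units, contribution = 110,300 × €17.44 = €1,923,632.00.
Subtracting fixed costs: EBIT = €1,923,632.00 − €936,500 = €987,132.00. Interest = €548,100.00.
DOL = €1,923,632.00 ÷ €987,132.00 = 1.9487; DFL = €987,132.00 ÷ €439,032.00 = 2.2484.
Combined leverage = 1.9487 × 2.2484 = 4.3815.

4.38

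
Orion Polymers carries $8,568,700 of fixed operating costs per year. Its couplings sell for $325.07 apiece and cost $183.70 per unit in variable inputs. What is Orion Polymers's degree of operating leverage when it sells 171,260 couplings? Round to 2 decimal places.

Contribution at this volume is 171,260 × $141.37 = $24,211,026.20.
EBIT = $24,211,026.20 − $8,568,700 = $15,642,326.20.
So DOL = total CM / EBIT = $24,211,026.20 / $15,642,326.20 = 1.5478.

1.55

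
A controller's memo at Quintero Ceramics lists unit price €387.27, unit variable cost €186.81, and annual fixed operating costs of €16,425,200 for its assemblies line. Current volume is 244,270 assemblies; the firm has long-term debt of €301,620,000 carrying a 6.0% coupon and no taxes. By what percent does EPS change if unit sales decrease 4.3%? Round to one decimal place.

Total contribution margin = 244,270 × €200.46 = €48,966,364.20.
Operating income = contribution − fixed costs = €48,966,364.20 − €16,425,200 = €32,541,164.20.
After interest of €18,097,200.00, pre-tax earnings = €14,443,964.20.
DCL = total CM / (EBIT − I) = €48,966,364.20 / €14,443,964.20 = 3.3901.
%ΔEPS = DCL × %ΔSales = 3.3901 × -4.3% = -14.6%.

-14.6%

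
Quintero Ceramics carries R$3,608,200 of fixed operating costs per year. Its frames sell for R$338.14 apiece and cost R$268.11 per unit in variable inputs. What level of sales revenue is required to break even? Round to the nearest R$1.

R$17,422,201

CM per unit = R$338.14 − R$268.11 = R$70.03; CM ratio = R$70.03 / R$338.14 = 0.2071.
Break-even sales = FC ÷ CM ratio = R$3,608,200 × R$338.14 / R$70.03 = R$17,422,201.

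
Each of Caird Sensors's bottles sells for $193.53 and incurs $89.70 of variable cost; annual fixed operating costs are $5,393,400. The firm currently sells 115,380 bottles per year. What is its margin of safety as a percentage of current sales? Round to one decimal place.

55.0%

Unit CM = price − variable cost = $193.53 − $89.70 = $103.83. Break-even units = $5,393,400 ÷ $103.83 = 51,944.52; break-even revenue = 51,944.52 × $193.53 = $10,052,823.87.
Current sales = 115,380 × $193.53 = $22,329,491.40.
Margin of safety = ($22,329,491.40 − $10,052,823.87) ÷ $22,329,491.40 = 55.0%.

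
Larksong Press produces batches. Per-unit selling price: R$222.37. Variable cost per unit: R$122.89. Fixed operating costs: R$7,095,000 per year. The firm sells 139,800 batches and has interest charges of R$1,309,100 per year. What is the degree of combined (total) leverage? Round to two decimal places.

At 139,800 units, contribution = 139,800 × R$99.48 = R$13,907,304.00.
Operating income = contribution − fixed costs = R$13,907,304.00 − R$7,095,000 = R$6,812,304.00. Interest = R$1,309,100.00.
DOL = R$13,907,304.00 ÷ R$6,812,304.00 = 2.0415; DFL = R$6,812,304.00 ÷ R$5,503,204.00 = 1.2379.
DCL = DOL × DFL = 2.0415 × 1.2379 = 2.5272.

2.53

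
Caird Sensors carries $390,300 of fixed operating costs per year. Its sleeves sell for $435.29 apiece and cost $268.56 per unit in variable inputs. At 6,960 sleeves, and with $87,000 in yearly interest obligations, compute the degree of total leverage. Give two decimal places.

1.70

Contribution at this volume is 6,960 × $166.73 = $1,160,440.80.
Subtracting fixed costs: EBIT = $1,160,440.80 − $390,300 = $770,140.80. Interest = $87,000.00.
DOL = $1,160,440.80 ÷ $770,140.80 = 1.5068; DFL = $770,140.80 ÷ $683,140.80 = 1.1274.
DCL = DOL × DFL = 1.5068 × 1.1274 = 1.6988.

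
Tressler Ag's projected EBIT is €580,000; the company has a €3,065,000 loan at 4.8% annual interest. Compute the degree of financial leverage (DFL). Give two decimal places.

1.34

Interest = €147,120.00.
DFL = EBIT ÷ (EBIT − I) = €580,000 ÷ (€580,000 − €147,120.00) = €580,000 ÷ €432,880.00 = 1.3399.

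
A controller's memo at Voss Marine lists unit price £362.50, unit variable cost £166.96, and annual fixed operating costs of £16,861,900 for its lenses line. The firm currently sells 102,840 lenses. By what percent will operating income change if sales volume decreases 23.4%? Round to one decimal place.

-144.9%

At 102,840 units, contribution = 102,840 × £195.54 = £20,109,333.60.
Operating income = contribution − fixed costs = £20,109,333.60 − £16,861,900 = £3,247,433.60.
Degree of operating leverage = £20,109,333.60 / £3,247,433.60 = 6.1924.
So EBIT moves 6.1924 × (-23.4%) = -144.9%.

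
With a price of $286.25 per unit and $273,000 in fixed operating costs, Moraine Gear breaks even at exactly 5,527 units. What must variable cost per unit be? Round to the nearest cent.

At break-even, FC = Q × (P − VC), so P − VC = $273,000 ÷ 5,527 = $49.3939.
Hence VC = price − CM = $286.25 − $49.3939 = $236.86.

$236.86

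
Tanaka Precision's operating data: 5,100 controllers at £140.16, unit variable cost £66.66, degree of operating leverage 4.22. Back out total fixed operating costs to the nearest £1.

£286,023

Contribution at this volume is 5,100 × £73.50 = £374,850.00.
DOL = contribution / EBIT, so EBIT = £374,850.00 / 4.22 = £88,827.01.
Fixed costs = CM − EBIT = £374,850.00 − £88,827.01 = £286,023.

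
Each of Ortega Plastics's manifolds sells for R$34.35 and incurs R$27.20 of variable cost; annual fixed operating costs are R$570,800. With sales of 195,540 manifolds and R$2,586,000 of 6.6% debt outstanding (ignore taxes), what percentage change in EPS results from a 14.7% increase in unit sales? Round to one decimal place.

At 195,540 units, contribution = 195,540 × R$7.15 = R$1,398,111.00.
EBIT = R$1,398,111.00 − R$570,800 = R$827,311.00.
After interest of R$170,676.00, pre-tax earnings = R$656,635.00.
DCL = total CM / (EBIT − I) = R$1,398,111.00 / R$656,635.00 = 2.1292.
%ΔEPS = DCL × %ΔSales = 2.1292 × +14.7% = +31.3%.

+31.3%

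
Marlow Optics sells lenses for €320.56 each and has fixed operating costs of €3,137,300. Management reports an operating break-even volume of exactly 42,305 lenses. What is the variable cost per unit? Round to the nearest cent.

€246.40

Contribution per unit must be FC / Q = €3,137,300 / 42,305 = €74.1591.
Hence VC = price − CM = €320.56 − €74.1591 = €246.40.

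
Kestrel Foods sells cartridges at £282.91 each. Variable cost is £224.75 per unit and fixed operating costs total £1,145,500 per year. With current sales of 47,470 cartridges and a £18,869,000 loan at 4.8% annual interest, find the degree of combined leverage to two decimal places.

Contribution at this volume is 47,470 × £58.16 = £2,760,855.20.
Operating income = contribution − fixed costs = £2,760,855.20 − £1,145,500 = £1,615,355.20. Interest = £905,712.00.
DOL = £2,760,855.20 ÷ £1,615,355.20 = 1.7091; DFL = £1,615,355.20 ÷ £709,643.20 = 2.2763.
Combined leverage = 1.7091 × 2.2763 = 3.8904.

3.89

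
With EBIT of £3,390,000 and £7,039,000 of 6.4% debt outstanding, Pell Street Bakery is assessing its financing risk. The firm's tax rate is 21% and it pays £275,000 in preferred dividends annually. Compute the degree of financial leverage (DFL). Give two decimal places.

1.31

Interest = £450,496.00.
Pre-tax preferred-dividend burden = £275,000 ÷ (1 − 0.21) = £348,101.27.
DFL = EBIT ÷ [EBIT − I − D_p/(1−t)] = £3,390,000 ÷ [£3,390,000 − £450,496.00 − £348,101.27] = £3,390,000 ÷ £2,591,402.73 = 1.3082.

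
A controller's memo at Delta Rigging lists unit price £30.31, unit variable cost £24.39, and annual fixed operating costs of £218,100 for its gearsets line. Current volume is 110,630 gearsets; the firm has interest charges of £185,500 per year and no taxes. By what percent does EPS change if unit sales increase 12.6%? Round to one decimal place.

+32.8%

Contribution at this volume is 110,630 × £5.92 = £654,929.60.
EBIT = £654,929.60 − £218,100 = £436,829.60.
After interest of £185,500.00, pre-tax earnings = £251,329.60.
Degree of combined leverage = contribution ÷ (EBIT − I) = £654,929.60 ÷ £251,329.60 = 2.6059.
%ΔEPS = DCL × %ΔSales = 2.6059 × +12.6% = +32.8%.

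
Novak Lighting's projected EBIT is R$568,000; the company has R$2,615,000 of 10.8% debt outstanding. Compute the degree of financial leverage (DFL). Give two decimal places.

Interest = R$282,420.00.
DFL = EBIT ÷ (EBIT − I) = R$568,000 ÷ (R$568,000 − R$282,420.00) = R$568,000 ÷ R$285,580.00 = 1.9889.

1.99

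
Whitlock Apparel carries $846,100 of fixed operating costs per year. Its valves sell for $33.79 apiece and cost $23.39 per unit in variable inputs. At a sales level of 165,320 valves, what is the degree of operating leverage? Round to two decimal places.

1.97

Contribution at this volume is 165,320 × $10.40 = $1,719,328.00.
Operating income = contribution − fixed costs = $1,719,328.00 − $846,100 = $873,228.00.
Degree of operating leverage = $1,719,328.00 / $873,228.00 = 1.9689.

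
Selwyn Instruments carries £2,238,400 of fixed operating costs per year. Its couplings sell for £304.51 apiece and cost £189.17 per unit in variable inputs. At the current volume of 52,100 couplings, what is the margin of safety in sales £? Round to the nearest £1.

Unit CM = price − variable cost = £304.51 − £189.17 = £115.34. Break-even units = £2,238,400 ÷ £115.34 = 19,406.97; break-even revenue = 19,406.97 × £304.51 = £5,909,616.65.
Current sales = 52,100 × £304.51 = £15,864,971.00.
Margin of safety = £15,864,971.00 − £5,909,616.65 = £9,955,354.

£9,955,354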